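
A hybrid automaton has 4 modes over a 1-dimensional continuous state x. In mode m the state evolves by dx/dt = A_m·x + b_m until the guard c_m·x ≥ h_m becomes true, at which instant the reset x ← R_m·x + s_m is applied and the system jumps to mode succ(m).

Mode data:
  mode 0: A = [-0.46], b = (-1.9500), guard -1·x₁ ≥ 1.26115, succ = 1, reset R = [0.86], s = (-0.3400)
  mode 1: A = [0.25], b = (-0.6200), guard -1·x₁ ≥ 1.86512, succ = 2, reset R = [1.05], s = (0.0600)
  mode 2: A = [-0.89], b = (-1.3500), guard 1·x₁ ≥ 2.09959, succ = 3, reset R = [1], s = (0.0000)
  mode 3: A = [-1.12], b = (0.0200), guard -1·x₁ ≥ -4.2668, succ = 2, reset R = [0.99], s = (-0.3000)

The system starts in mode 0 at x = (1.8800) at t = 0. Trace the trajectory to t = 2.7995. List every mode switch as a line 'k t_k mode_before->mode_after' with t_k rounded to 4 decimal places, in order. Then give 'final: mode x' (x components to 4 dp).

Mode 0: guard c·x = 1.2611 hit at Δt = 1.5656 (t = 1.5656), x⁻ = (-1.2611) → reset → x⁺ = (-1.4246), jump to mode 1
Mode 1: guard c·x = 1.8651 hit at Δt = 0.4276 (t = 1.9932), x⁻ = (-1.8651) → reset → x⁺ = (-1.8984), jump to mode 2
Mode 2: flow for 0.8063 to horizon, guard not reached → x = (-1.7030)

1 1.5656 0->1
2 1.9932 1->2
final: 2 -1.7030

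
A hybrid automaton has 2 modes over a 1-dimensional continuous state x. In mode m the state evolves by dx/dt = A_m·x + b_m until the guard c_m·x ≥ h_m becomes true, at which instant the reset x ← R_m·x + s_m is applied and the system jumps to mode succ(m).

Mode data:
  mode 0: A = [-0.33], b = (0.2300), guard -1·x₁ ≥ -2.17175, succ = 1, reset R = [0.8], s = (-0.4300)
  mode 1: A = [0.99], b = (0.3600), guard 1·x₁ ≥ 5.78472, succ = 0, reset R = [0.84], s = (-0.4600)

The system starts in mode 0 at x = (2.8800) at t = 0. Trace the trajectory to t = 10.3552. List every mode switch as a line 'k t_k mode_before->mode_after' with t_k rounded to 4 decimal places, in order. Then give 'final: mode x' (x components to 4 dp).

1 1.1885 0->1
2 2.5044 1->0
3 5.2935 0->1
4 6.6094 1->0
5 9.3986 0->1
final: 1 3.9445

Mode 0: guard c·x = -2.1717 hit at Δt = 1.1885 (t = 1.1885), x⁻ = (2.1717) → reset → x⁺ = (1.3074), jump to mode 1
Mode 1: guard c·x = 5.7847 hit at Δt = 1.3159 (t = 2.5044), x⁻ = (5.7847) → reset → x⁺ = (4.3992), jump to mode 0
Mode 0: guard c·x = -2.1717 hit at Δt = 2.7891 (t = 5.2935), x⁻ = (2.1717) → reset → x⁺ = (1.3074), jump to mode 1
Mode 1: guard c·x = 5.7847 hit at Δt = 1.3159 (t = 6.6094), x⁻ = (5.7847) → reset → x⁺ = (4.3992), jump to mode 0
Mode 0: guard c·x = -2.1717 hit at Δt = 2.7891 (t = 9.3986), x⁻ = (2.1717) → reset → x⁺ = (1.3074), jump to mode 1
Mode 1: flow for 0.9566 to horizon, guard not reached → x = (3.9445)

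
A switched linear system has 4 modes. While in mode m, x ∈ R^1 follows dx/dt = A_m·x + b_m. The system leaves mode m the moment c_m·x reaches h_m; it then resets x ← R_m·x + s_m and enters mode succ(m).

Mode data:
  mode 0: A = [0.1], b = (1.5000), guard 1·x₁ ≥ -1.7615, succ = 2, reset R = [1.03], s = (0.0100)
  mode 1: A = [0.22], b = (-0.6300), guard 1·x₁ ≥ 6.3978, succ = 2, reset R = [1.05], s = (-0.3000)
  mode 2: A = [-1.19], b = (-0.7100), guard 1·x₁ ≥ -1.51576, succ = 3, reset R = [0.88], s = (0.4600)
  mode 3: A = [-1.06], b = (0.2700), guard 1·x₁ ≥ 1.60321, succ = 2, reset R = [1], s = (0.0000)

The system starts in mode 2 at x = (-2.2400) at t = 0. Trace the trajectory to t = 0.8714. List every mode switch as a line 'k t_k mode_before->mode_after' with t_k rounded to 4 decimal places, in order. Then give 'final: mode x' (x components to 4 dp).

Mode 2: guard c·x = -1.5158 hit at Δt = 0.4883 (t = 0.4883), x⁻ = (-1.5158) → reset → x⁺ = (-0.8739), jump to mode 3
Mode 3: flow for 0.3831 to horizon, guard not reached → x = (-0.4972)

1 0.4883 2->3
final: 3 -0.4972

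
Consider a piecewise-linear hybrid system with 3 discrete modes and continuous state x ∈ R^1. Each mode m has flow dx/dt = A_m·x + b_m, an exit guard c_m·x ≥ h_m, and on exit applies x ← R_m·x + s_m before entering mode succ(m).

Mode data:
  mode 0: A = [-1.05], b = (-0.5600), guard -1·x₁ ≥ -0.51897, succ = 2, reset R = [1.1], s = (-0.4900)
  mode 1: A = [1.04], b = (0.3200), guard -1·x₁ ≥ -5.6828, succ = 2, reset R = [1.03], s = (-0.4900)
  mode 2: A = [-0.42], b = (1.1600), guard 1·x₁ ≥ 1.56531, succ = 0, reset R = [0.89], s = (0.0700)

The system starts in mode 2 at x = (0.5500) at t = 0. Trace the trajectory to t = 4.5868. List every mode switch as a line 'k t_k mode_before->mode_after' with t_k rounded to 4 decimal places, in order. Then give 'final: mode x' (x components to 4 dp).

Mode 2: guard c·x = 1.5653 hit at Δt = 1.4628 (t = 1.4628), x⁻ = (1.5653) → reset → x⁺ = (1.4631), jump to mode 0
Mode 0: guard c·x = -0.5190 hit at Δt = 0.6099 (t = 2.0727), x⁻ = (0.5190) → reset → x⁺ = (0.0809), jump to mode 2
Mode 2: guard c·x = 1.5653 hit at Δt = 1.9208 (t = 3.9935), x⁻ = (1.5653) → reset → x⁺ = (1.4631), jump to mode 0
Mode 0: flow for 0.5933 to horizon, guard not reached → x = (0.5374)

1 1.4628 2->0
2 2.0727 0->2
3 3.9935 2->0
final: 0 0.5374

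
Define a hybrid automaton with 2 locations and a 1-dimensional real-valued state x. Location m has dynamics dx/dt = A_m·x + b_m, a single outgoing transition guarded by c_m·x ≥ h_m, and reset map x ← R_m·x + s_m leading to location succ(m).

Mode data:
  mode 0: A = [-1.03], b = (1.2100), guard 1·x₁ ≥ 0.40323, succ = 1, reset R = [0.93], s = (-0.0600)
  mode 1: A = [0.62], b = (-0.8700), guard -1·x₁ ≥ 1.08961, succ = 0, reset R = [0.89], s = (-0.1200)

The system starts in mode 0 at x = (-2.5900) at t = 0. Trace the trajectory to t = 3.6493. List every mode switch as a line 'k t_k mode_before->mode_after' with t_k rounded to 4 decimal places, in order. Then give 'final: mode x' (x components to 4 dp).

1 1.5389 0->1
2 2.8758 1->0
final: 0 0.1539

Mode 0: guard c·x = 0.4032 hit at Δt = 1.5389 (t = 1.5389), x⁻ = (0.4032) → reset → x⁺ = (0.3150), jump to mode 1
Mode 1: guard c·x = 1.0896 hit at Δt = 1.3369 (t = 2.8758), x⁻ = (-1.0896) → reset → x⁺ = (-1.0898), jump to mode 0
Mode 0: flow for 0.7735 to horizon, guard not reached → x = (0.1539)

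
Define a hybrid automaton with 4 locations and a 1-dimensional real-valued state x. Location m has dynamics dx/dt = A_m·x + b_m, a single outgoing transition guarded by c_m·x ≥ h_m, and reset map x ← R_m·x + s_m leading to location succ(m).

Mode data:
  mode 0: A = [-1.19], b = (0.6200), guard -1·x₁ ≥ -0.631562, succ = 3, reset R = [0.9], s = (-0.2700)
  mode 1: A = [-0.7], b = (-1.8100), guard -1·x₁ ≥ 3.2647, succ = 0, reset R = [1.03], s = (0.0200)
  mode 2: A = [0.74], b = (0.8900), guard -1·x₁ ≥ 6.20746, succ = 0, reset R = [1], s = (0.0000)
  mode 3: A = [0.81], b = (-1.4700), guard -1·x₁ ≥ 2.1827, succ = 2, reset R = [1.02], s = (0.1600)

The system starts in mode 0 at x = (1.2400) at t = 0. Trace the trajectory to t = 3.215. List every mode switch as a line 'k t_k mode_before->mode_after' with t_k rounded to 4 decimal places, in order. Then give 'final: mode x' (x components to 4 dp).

Mode 0: guard c·x = -0.6316 hit at Δt = 1.5734 (t = 1.5734), x⁻ = (0.6316) → reset → x⁺ = (0.2984), jump to mode 3
Mode 3: guard c·x = 2.1827 hit at Δt = 1.1967 (t = 2.7701), x⁻ = (-2.1827) → reset → x⁺ = (-2.0664), jump to mode 2
Mode 2: flow for 0.4449 to horizon, guard not reached → x = (-2.4031)

1 1.5734 0->3
2 2.7701 3->2
final: 2 -2.4031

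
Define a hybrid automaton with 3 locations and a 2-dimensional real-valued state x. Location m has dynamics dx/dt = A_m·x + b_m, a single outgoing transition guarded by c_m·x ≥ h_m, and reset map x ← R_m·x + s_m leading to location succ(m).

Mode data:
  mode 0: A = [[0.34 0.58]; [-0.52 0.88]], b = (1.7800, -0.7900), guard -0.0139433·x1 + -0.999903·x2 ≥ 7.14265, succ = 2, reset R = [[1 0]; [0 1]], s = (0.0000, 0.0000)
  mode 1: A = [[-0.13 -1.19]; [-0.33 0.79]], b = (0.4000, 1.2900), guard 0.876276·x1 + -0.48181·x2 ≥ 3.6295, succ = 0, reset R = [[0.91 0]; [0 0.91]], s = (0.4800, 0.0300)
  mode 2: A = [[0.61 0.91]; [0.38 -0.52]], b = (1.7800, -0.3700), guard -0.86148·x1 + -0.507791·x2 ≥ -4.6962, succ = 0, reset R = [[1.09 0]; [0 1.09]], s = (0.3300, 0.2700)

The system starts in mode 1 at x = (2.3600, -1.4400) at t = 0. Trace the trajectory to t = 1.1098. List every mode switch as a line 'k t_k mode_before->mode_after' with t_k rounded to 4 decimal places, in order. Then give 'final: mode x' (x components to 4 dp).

Mode 1: guard c·x = 3.6295 hit at Δt = 0.4071 (t = 0.4071), x⁻ = (3.1531, -1.7985) → reset → x⁺ = (3.3493, -1.6067), jump to mode 0
Mode 0: flow for 0.7027 to horizon, guard not reached → x = (4.1328, -5.6825)

1 0.4071 1->0
final: 0 4.1328 -5.6825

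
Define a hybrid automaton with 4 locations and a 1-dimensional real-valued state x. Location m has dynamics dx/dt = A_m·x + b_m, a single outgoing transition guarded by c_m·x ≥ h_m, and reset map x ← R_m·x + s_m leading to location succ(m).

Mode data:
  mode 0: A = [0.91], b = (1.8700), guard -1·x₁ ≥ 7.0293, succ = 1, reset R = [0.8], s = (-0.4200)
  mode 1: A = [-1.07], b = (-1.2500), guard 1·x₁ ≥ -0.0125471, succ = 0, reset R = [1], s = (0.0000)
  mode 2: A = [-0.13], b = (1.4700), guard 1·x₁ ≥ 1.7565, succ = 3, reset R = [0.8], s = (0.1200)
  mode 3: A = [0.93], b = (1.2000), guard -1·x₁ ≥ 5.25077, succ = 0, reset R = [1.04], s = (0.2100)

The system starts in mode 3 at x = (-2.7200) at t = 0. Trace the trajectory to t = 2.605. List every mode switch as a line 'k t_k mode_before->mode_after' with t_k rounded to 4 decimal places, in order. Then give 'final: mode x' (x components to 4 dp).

Mode 3: guard c·x = 5.2508 hit at Δt = 1.0956 (t = 1.0956), x⁻ = (-5.2508) → reset → x⁺ = (-5.2508), jump to mode 0
Mode 0: guard c·x = 7.0293 hit at Δt = 0.4862 (t = 1.5818), x⁻ = (-7.0293) → reset → x⁺ = (-6.0434), jump to mode 1
Mode 1: flow for 1.0232 to horizon, guard not reached → x = (-2.7995)

1 1.0956 3->0
2 1.5818 0->1
final: 1 -2.7995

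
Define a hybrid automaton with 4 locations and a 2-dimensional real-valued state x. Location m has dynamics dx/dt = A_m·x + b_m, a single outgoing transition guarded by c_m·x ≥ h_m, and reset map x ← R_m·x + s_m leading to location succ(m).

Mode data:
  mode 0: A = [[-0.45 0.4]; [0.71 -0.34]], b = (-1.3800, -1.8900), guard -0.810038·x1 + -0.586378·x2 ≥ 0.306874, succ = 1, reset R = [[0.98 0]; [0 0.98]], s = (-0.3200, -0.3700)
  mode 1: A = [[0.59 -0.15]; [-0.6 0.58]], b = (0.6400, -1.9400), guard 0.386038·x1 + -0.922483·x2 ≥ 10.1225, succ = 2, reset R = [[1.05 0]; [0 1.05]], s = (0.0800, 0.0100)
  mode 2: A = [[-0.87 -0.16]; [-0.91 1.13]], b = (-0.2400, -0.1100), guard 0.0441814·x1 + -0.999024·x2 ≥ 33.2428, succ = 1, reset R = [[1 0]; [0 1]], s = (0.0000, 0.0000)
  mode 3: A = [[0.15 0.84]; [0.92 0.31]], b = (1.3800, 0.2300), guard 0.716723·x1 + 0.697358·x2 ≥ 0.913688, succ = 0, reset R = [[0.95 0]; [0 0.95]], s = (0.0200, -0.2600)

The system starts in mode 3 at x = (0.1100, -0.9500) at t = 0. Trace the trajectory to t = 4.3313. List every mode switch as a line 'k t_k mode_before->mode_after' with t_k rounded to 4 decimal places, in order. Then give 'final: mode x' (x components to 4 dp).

1 1.4020 3->0
2 1.9196 0->1
3 3.4973 1->2
final: 2 3.3735 -30.1347

Mode 3: guard c·x = 0.9137 hit at Δt = 1.4020 (t = 1.4020), x⁻ = (1.3720, -0.0999) → reset → x⁺ = (1.3234, -0.3549), jump to mode 0
Mode 0: guard c·x = 0.3069 hit at Δt = 0.5176 (t = 1.9196), x⁻ = (0.2947, -0.9305) → reset → x⁺ = (-0.0312, -1.2819), jump to mode 1
Mode 1: guard c·x = 10.1225 hit at Δt = 1.5777 (t = 3.4973), x⁻ = (3.1485, -9.6555) → reset → x⁺ = (3.3860, -10.1283), jump to mode 2
Mode 2: flow for 0.8340 to horizon, guard not reached → x = (3.3735, -30.1347)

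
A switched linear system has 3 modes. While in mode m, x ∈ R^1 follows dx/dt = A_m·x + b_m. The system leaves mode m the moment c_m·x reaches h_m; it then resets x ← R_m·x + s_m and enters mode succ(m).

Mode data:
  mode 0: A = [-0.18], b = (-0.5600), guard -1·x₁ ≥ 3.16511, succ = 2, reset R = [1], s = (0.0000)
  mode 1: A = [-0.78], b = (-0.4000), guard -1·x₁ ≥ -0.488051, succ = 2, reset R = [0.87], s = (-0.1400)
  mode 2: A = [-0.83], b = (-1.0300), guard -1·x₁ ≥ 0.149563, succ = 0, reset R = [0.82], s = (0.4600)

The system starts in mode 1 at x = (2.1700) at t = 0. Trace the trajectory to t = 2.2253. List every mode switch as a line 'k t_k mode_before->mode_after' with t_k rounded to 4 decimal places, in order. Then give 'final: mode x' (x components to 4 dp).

Mode 1: guard c·x = -0.4881 hit at Δt = 1.2641 (t = 1.2641), x⁻ = (0.4881) → reset → x⁺ = (0.2846), jump to mode 2
Mode 2: guard c·x = 0.1496 hit at Δt = 0.4035 (t = 1.6676), x⁻ = (-0.1496) → reset → x⁺ = (0.3374), jump to mode 0
Mode 0: flow for 0.5577 to horizon, guard not reached → x = (0.0080)

1 1.2641 1->2
2 1.6676 2->0
final: 0 0.0080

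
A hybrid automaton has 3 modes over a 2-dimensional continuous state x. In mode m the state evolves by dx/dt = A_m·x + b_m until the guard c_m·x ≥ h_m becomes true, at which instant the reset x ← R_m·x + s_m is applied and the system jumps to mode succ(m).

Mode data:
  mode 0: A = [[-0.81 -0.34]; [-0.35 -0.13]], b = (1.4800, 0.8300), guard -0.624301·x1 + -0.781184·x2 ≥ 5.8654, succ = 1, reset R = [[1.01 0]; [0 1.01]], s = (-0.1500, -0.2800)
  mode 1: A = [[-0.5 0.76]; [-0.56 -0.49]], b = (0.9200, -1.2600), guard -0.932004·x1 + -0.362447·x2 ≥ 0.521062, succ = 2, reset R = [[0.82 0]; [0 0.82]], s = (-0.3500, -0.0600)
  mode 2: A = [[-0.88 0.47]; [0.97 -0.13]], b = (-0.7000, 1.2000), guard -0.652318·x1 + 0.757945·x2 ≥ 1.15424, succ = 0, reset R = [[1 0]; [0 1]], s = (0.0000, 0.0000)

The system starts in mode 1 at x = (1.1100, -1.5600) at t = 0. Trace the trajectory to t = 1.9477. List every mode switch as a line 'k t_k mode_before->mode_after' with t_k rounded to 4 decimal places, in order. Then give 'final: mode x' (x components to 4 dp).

1 0.8999 1->2
final: 2 -0.9461 -1.0486

Mode 1: guard c·x = 0.5211 hit at Δt = 0.8999 (t = 0.8999), x⁻ = (0.2952, -2.1968) → reset → x⁺ = (-0.1079, -1.8614), jump to mode 2
Mode 2: flow for 1.0478 to horizon, guard not reached → x = (-0.9461, -1.0486)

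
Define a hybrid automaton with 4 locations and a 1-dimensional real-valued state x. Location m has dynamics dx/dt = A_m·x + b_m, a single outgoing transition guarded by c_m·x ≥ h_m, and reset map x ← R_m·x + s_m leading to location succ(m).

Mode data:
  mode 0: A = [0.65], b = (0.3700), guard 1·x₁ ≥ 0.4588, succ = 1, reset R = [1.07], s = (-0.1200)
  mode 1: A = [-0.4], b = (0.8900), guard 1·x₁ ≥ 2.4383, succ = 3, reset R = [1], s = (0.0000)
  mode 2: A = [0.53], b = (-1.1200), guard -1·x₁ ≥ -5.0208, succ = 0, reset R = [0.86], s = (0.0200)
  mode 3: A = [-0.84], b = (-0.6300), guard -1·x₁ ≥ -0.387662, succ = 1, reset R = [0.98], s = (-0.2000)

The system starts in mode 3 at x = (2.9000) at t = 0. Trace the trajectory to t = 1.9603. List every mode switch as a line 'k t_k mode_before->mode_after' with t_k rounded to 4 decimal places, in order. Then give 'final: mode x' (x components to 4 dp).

1 1.3878 3->1
final: 1 0.5985

Mode 3: guard c·x = -0.3877 hit at Δt = 1.3878 (t = 1.3878), x⁻ = (0.3877) → reset → x⁺ = (0.1799), jump to mode 1
Mode 1: flow for 0.5725 to horizon, guard not reached → x = (0.5985)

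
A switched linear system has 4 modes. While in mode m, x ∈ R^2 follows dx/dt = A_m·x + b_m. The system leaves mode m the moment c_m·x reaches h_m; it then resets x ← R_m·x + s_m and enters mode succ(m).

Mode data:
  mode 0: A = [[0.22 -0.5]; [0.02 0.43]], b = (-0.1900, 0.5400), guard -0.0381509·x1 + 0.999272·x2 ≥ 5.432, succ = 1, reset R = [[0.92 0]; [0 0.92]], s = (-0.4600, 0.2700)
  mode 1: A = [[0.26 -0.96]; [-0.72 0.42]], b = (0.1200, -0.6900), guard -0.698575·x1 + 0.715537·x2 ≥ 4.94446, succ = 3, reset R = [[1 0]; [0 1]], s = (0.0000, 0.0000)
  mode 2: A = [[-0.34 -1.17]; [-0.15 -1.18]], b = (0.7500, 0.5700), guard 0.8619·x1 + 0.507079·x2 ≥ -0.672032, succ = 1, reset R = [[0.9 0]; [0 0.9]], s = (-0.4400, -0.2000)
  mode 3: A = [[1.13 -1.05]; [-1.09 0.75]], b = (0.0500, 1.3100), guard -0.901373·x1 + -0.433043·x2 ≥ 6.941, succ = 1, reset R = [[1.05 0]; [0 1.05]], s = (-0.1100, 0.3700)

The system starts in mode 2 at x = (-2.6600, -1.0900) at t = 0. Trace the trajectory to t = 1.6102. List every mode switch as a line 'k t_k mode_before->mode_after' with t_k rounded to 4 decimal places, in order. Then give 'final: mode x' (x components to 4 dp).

Mode 2: guard c·x = -0.6720 hit at Δt = 1.0789 (t = 1.0789), x⁻ = (-0.8810, 0.1722) → reset → x⁺ = (-1.2329, -0.0450), jump to mode 1
Mode 1: flow for 0.5313 to horizon, guard not reached → x = (-1.3535, 0.0834)

1 1.0789 2->1
final: 1 -1.3535 0.0834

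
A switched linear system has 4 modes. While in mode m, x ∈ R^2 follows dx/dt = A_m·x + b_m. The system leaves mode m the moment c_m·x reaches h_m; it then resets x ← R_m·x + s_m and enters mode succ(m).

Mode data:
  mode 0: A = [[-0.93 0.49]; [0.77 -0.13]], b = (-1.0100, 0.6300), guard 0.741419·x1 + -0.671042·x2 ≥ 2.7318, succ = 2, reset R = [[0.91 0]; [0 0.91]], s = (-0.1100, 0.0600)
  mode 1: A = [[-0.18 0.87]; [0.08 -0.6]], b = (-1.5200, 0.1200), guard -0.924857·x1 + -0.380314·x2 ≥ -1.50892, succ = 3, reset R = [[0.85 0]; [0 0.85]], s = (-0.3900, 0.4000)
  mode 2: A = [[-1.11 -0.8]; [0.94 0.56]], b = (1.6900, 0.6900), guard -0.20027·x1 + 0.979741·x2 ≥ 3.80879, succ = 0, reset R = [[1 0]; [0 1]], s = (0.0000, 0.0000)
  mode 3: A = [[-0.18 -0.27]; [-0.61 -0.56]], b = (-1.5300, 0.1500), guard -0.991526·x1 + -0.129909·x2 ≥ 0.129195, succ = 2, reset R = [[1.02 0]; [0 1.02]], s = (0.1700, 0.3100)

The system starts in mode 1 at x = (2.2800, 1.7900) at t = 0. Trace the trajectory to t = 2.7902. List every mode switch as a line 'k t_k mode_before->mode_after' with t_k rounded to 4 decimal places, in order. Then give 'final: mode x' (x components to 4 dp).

1 1.5251 1->3
2 2.0172 3->2
final: 2 -0.0001 2.6712

Mode 1: guard c·x = -1.5089 hit at Δt = 1.5251 (t = 1.5251), x⁻ = (1.2303, 0.9757) → reset → x⁺ = (0.6557, 1.2294), jump to mode 3
Mode 3: guard c·x = 0.1292 hit at Δt = 0.4921 (t = 2.0172), x⁻ = (-0.2552, 0.9533) → reset → x⁺ = (-0.0903, 1.2823), jump to mode 2
Mode 2: flow for 0.7730 to horizon, guard not reached → x = (-0.0001, 2.6712)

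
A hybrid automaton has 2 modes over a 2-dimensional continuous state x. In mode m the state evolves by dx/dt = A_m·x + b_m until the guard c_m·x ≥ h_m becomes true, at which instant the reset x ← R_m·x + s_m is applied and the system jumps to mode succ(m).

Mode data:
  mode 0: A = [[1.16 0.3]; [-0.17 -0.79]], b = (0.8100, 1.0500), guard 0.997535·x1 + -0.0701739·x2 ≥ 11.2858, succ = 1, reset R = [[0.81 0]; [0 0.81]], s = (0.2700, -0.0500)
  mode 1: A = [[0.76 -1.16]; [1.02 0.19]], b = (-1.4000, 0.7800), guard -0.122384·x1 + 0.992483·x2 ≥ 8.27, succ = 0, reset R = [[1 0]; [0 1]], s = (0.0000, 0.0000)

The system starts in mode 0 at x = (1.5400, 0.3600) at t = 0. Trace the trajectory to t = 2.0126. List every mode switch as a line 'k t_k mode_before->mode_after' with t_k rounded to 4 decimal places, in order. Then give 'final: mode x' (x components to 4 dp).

Mode 0: guard c·x = 11.2858 hit at Δt = 1.4147 (t = 1.4147), x⁻ = (11.3234, 0.1379) → reset → x⁺ = (9.4419, 0.0617), jump to mode 1
Mode 1: flow for 0.5979 to horizon, guard not reached → x = (10.9250, 7.3672)

1 1.4147 0->1
final: 1 10.9250 7.3672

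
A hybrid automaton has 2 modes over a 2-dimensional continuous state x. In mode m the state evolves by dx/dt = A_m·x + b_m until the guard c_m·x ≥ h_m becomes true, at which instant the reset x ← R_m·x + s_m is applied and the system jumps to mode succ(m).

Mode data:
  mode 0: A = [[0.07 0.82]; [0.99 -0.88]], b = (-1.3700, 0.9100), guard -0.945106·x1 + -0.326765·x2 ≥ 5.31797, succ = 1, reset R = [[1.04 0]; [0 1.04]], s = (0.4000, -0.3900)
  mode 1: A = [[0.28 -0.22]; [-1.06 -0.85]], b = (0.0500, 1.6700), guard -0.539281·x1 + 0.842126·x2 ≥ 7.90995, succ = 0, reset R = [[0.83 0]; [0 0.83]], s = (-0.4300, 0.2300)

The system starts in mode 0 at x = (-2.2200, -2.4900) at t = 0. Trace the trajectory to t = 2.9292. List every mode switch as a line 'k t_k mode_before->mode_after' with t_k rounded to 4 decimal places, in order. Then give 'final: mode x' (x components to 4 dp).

1 0.6796 0->1
2 2.0084 1->0
3 2.4923 0->1
final: 1 -6.7231 3.4261

Mode 0: guard c·x = 5.3180 hit at Δt = 0.6796 (t = 0.6796), x⁻ = (-4.6916, -2.7051) → reset → x⁺ = (-4.4792, -3.2033), jump to mode 1
Mode 1: guard c·x = 7.9100 hit at Δt = 1.3288 (t = 2.0084), x⁻ = (-6.8220, 5.0242) → reset → x⁺ = (-6.0923, 4.4000), jump to mode 0
Mode 0: guard c·x = 5.3180 hit at Δt = 0.4839 (t = 2.4923), x⁻ = (-5.9485, 0.9302) → reset → x⁺ = (-5.7864, 0.5774), jump to mode 1
Mode 1: flow for 0.4369 to horizon, guard not reached → x = (-6.7231, 3.4261)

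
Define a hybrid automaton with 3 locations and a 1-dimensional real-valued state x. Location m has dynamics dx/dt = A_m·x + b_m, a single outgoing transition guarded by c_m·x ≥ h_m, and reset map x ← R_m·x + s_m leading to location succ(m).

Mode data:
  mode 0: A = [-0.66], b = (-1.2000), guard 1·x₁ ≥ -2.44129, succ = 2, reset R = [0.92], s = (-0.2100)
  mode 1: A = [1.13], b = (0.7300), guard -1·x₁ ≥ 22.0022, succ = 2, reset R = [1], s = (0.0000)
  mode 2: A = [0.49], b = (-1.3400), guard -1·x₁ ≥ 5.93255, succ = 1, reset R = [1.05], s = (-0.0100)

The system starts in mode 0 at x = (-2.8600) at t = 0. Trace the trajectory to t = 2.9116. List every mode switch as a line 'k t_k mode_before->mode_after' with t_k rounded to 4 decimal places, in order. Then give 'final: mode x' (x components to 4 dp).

1 0.7788 0->2
2 1.8251 2->1
final: 1 -19.7386

Mode 0: guard c·x = -2.4413 hit at Δt = 0.7788 (t = 0.7788), x⁻ = (-2.4413) → reset → x⁺ = (-2.4560), jump to mode 2
Mode 2: guard c·x = 5.9325 hit at Δt = 1.0463 (t = 1.8251), x⁻ = (-5.9325) → reset → x⁺ = (-6.2392), jump to mode 1
Mode 1: flow for 1.0865 to horizon, guard not reached → x = (-19.7386)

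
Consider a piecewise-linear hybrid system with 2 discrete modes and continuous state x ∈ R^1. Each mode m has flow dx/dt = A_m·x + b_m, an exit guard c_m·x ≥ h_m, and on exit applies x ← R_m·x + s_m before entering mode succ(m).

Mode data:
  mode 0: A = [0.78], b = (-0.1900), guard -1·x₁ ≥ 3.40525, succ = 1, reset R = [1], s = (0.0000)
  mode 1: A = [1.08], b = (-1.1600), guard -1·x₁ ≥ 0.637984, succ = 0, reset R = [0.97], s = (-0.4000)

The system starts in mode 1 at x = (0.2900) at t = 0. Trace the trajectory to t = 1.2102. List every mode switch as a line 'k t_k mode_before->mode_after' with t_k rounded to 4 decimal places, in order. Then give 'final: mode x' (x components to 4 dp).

Mode 1: guard c·x = 0.6380 hit at Δt = 0.7231 (t = 0.7231), x⁻ = (-0.6380) → reset → x⁺ = (-1.0188), jump to mode 0
Mode 0: flow for 0.4871 to horizon, guard not reached → x = (-1.6023)

1 0.7231 1->0
final: 0 -1.6023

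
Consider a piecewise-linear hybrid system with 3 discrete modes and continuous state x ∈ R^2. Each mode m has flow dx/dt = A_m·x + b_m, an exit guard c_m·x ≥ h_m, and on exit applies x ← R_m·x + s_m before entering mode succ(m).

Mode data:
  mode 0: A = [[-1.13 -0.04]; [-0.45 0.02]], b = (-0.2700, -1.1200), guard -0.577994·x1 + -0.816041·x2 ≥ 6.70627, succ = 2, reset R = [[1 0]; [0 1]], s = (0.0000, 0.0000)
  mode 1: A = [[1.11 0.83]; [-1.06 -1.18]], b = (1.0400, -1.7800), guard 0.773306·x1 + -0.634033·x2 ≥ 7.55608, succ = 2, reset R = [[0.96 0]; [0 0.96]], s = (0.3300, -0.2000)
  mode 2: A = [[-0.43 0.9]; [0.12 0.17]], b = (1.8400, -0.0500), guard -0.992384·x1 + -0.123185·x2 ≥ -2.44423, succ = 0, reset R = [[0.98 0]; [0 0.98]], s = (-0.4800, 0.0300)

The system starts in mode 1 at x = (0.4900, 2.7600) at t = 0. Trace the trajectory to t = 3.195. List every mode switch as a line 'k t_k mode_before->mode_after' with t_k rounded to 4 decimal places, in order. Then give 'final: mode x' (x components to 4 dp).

1 1.4478 1->2
2 2.4487 2->0
final: 0 1.0042 -5.3795

Mode 1: guard c·x = 7.5561 hit at Δt = 1.4478 (t = 1.4478), x⁻ = (6.6200, -3.8434) → reset → x⁺ = (6.6852, -3.8896), jump to mode 2
Mode 2: guard c·x = -2.4442 hit at Δt = 1.0009 (t = 2.4487), x⁻ = (2.9648, -4.0429) → reset → x⁺ = (2.4255, -3.9321), jump to mode 0
Mode 0: flow for 0.7463 to horizon, guard not reached → x = (1.0042, -5.3795)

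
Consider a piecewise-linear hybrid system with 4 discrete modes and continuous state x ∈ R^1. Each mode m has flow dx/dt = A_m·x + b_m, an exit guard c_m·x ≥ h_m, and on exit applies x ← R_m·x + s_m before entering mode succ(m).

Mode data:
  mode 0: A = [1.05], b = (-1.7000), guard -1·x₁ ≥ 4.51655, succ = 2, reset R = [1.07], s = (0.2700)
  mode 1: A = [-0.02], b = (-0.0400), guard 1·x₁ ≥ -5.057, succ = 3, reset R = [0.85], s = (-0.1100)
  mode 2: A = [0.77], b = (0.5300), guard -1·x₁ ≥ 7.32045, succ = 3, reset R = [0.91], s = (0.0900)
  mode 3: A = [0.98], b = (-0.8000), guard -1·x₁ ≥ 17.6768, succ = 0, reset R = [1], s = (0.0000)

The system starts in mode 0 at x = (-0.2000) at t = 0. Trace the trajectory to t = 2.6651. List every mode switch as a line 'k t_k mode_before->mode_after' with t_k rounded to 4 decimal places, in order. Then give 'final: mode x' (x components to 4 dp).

1 1.1579 0->2
2 1.8560 2->3
final: 3 -15.5098

Mode 0: guard c·x = 4.5165 hit at Δt = 1.1579 (t = 1.1579), x⁻ = (-4.5166) → reset → x⁺ = (-4.5627), jump to mode 2
Mode 2: guard c·x = 7.3205 hit at Δt = 0.6981 (t = 1.8560), x⁻ = (-7.3205) → reset → x⁺ = (-6.5716), jump to mode 3
Mode 3: flow for 0.8091 to horizon, guard not reached → x = (-15.5098)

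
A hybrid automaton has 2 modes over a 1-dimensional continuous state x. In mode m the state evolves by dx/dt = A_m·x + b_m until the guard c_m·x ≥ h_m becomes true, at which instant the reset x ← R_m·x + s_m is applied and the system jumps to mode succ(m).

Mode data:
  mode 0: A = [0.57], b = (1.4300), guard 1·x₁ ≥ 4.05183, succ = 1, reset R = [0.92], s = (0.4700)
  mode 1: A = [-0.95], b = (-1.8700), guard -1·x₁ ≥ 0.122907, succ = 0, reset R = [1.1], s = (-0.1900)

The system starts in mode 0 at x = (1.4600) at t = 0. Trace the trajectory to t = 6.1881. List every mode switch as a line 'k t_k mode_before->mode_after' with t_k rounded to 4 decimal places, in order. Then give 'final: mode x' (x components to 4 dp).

1 0.8818 0->1
2 2.1516 1->0
3 4.0816 0->1
4 5.3514 1->0
final: 0 1.0091

Mode 0: guard c·x = 4.0518 hit at Δt = 0.8818 (t = 0.8818), x⁻ = (4.0518) → reset → x⁺ = (4.1977), jump to mode 1
Mode 1: guard c·x = 0.1229 hit at Δt = 1.2698 (t = 2.1516), x⁻ = (-0.1229) → reset → x⁺ = (-0.3252), jump to mode 0
Mode 0: guard c·x = 4.0518 hit at Δt = 1.9300 (t = 4.0816), x⁻ = (4.0518) → reset → x⁺ = (4.1977), jump to mode 1
Mode 1: guard c·x = 0.1229 hit at Δt = 1.2698 (t = 5.3514), x⁻ = (-0.1229) → reset → x⁺ = (-0.3252), jump to mode 0
Mode 0: flow for 0.8367 to horizon, guard not reached → x = (1.0091)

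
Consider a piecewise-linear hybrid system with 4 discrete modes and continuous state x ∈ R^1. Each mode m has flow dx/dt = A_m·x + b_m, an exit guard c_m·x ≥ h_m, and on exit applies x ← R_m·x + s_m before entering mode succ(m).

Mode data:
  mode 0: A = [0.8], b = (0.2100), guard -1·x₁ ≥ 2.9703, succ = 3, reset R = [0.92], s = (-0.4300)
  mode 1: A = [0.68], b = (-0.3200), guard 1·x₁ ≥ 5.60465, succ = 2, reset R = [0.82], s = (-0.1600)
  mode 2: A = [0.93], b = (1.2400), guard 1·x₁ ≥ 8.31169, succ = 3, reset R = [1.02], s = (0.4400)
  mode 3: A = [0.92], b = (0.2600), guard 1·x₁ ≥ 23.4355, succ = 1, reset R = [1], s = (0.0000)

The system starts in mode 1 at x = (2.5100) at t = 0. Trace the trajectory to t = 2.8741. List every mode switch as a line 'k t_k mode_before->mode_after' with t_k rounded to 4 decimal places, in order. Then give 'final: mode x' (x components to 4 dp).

Mode 1: guard c·x = 5.6047 hit at Δt = 1.3577 (t = 1.3577), x⁻ = (5.6047) → reset → x⁺ = (4.4358), jump to mode 2
Mode 2: guard c·x = 8.3117 hit at Δt = 0.5526 (t = 1.9103), x⁻ = (8.3117) → reset → x⁺ = (8.9179), jump to mode 3
Mode 3: flow for 0.9638 to horizon, guard not reached → x = (22.0480)

1 1.3577 1->2
2 1.9103 2->3
final: 3 22.0480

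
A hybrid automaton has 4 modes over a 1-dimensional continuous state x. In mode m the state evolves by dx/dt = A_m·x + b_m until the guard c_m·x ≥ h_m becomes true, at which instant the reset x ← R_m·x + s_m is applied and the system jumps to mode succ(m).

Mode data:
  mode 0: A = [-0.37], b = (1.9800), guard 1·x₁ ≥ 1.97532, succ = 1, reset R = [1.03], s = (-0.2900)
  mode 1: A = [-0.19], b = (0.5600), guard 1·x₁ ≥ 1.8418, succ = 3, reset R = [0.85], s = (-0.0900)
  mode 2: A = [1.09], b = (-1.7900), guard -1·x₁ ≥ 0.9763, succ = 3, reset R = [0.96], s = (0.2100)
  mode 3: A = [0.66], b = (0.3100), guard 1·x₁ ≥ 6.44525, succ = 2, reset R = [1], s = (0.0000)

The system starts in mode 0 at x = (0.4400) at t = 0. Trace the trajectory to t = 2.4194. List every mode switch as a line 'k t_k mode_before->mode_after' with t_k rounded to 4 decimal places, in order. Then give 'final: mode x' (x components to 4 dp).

1 1.0131 0->1
2 1.4567 1->3
final: 3 3.2024

Mode 0: guard c·x = 1.9753 hit at Δt = 1.0131 (t = 1.0131), x⁻ = (1.9753) → reset → x⁺ = (1.7446), jump to mode 1
Mode 1: guard c·x = 1.8418 hit at Δt = 0.4436 (t = 1.4567), x⁻ = (1.8418) → reset → x⁺ = (1.4755), jump to mode 3
Mode 3: flow for 0.9627 to horizon, guard not reached → x = (3.2024)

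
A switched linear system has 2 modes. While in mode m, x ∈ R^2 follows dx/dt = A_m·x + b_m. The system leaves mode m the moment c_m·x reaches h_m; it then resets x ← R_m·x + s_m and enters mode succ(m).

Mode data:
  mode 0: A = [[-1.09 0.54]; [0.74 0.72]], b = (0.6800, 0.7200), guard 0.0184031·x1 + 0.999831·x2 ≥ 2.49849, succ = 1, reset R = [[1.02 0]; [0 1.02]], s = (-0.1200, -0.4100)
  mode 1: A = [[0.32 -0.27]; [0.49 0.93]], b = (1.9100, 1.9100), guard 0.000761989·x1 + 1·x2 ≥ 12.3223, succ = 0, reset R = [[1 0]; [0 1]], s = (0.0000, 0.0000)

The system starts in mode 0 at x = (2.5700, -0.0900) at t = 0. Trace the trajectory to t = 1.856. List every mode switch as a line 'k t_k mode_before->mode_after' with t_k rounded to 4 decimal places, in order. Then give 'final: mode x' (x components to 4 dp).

Mode 0: guard c·x = 2.4985 hit at Δt = 0.8503 (t = 0.8503), x⁻ = (1.7812, 2.4661) → reset → x⁺ = (1.6968, 2.1054), jump to mode 1
Mode 1: flow for 1.0057 to horizon, guard not reached → x = (2.8870, 10.4588)

1 0.8503 0->1
final: 1 2.8870 10.4588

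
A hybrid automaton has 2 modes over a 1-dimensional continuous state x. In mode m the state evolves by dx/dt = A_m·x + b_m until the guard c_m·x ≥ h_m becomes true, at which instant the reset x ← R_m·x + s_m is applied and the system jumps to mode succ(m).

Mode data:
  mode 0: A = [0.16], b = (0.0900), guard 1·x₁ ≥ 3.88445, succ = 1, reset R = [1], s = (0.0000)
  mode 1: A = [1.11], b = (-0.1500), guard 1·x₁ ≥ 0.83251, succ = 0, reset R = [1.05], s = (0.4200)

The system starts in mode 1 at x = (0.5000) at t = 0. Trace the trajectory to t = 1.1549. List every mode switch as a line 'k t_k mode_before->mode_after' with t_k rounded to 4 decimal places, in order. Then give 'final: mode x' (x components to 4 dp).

Mode 1: guard c·x = 0.8325 hit at Δt = 0.5836 (t = 0.5836), x⁻ = (0.8325) → reset → x⁺ = (1.2941), jump to mode 0
Mode 0: flow for 0.5713 to horizon, guard not reached → x = (1.4718)

1 0.5836 1->0
final: 0 1.4718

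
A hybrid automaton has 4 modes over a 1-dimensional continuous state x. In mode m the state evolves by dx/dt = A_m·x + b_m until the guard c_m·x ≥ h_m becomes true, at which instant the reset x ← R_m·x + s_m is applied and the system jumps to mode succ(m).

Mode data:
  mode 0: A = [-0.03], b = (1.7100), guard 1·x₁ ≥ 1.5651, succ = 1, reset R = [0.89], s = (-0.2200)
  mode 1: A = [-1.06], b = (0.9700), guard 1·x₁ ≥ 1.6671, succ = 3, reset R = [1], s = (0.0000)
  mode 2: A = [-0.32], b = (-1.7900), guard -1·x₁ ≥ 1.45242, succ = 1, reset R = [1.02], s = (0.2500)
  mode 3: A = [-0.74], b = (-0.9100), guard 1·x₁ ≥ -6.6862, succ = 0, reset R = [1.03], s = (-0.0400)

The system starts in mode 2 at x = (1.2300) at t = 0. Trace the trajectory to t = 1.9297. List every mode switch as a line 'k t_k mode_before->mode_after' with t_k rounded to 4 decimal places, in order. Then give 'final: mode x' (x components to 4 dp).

1 1.5606 2->1
final: 1 -0.5364

Mode 2: guard c·x = 1.4524 hit at Δt = 1.5606 (t = 1.5606), x⁻ = (-1.4524) → reset → x⁺ = (-1.2315), jump to mode 1
Mode 1: flow for 0.3691 to horizon, guard not reached → x = (-0.5364)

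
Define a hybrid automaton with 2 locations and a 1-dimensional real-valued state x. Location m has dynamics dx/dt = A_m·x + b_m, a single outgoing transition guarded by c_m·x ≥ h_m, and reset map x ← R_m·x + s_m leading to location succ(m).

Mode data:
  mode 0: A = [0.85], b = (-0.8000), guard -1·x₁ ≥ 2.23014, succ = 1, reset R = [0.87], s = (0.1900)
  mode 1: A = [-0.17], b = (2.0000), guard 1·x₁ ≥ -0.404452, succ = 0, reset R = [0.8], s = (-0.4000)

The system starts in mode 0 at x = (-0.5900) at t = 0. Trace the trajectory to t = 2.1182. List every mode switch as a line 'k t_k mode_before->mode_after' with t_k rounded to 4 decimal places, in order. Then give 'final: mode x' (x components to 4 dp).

Mode 0: guard c·x = 2.2301 hit at Δt = 0.8566 (t = 0.8566), x⁻ = (-2.2301) → reset → x⁺ = (-1.7502), jump to mode 1
Mode 1: guard c·x = -0.4045 hit at Δt = 0.6170 (t = 1.4736), x⁻ = (-0.4045) → reset → x⁺ = (-0.7236), jump to mode 0
Mode 0: flow for 0.6446 to horizon, guard not reached → x = (-1.9382)

1 0.8566 0->1
2 1.4736 1->0
final: 0 -1.9382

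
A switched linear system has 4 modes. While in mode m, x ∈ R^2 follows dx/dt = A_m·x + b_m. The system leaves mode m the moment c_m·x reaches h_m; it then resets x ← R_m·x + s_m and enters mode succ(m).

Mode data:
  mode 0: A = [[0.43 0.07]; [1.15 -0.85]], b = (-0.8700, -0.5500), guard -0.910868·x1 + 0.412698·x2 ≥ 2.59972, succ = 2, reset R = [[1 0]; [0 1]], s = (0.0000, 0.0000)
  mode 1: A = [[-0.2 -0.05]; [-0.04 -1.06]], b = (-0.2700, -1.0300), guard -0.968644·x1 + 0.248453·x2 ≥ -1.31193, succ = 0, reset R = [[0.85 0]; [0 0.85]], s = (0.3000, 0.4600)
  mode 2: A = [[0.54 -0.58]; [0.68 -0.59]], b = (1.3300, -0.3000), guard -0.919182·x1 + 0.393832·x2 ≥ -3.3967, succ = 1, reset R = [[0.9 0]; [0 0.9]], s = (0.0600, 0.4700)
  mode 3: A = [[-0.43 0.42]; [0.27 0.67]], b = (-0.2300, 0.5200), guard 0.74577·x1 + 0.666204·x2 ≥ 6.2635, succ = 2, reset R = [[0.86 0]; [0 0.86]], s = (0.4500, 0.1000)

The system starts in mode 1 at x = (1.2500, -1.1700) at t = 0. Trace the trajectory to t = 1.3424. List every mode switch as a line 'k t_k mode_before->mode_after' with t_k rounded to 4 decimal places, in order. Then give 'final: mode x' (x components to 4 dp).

1 0.4088 1->0
final: 0 0.7965 0.1552

Mode 1: guard c·x = -1.3119 hit at Δt = 0.4088 (t = 0.4088), x⁻ = (1.0683, -1.1155) → reset → x⁺ = (1.2080, -0.4882), jump to mode 0
Mode 0: flow for 0.9336 to horizon, guard not reached → x = (0.7965, 0.1552)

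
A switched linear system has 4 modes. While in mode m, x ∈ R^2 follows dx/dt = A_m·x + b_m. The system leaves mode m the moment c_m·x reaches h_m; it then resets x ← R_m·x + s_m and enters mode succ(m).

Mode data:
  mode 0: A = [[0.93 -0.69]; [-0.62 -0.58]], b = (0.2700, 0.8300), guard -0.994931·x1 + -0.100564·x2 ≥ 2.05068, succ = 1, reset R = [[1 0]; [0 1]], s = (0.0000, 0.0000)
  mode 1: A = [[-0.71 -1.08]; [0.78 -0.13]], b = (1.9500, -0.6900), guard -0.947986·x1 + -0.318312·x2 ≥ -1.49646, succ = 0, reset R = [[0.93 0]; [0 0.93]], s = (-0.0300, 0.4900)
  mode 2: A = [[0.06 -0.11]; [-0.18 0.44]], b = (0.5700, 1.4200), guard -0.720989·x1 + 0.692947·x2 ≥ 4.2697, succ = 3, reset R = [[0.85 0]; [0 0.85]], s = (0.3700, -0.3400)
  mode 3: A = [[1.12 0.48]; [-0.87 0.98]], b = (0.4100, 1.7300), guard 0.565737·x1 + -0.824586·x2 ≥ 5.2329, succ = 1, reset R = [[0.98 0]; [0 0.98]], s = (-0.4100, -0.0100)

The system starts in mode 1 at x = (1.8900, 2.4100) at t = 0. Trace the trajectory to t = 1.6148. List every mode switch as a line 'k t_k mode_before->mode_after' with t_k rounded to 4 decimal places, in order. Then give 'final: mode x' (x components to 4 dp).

1 0.6924 1->0
final: 0 -0.3952 2.1262

Mode 1: guard c·x = -1.4965 hit at Δt = 0.6924 (t = 0.6924), x⁻ = (0.7712, 2.4044) → reset → x⁺ = (0.6872, 2.7261), jump to mode 0
Mode 0: flow for 0.9224 to horizon, guard not reached → x = (-0.3952, 2.1262)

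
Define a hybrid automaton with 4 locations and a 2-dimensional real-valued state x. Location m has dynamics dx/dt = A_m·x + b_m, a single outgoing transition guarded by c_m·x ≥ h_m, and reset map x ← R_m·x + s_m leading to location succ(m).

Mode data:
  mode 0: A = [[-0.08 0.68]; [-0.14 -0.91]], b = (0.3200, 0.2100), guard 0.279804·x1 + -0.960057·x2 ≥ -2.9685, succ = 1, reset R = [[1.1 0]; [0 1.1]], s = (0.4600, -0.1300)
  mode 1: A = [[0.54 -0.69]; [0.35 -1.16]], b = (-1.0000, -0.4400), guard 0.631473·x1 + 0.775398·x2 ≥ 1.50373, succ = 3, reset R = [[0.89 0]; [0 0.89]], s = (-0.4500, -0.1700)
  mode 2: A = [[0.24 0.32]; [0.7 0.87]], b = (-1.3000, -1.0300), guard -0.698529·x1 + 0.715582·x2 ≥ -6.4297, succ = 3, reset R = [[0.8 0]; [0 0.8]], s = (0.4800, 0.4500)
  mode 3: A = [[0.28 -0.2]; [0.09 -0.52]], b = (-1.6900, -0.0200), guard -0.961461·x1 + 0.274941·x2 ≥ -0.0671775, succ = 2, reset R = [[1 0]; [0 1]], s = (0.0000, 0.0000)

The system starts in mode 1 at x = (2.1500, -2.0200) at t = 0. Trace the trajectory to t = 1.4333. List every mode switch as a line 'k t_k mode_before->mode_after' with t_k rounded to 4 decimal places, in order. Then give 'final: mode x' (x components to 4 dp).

1 0.7481 1->3
final: 3 1.6101 -0.3975

Mode 1: guard c·x = 1.5037 hit at Δt = 0.7481 (t = 0.7481), x⁻ = (3.1073, -0.5912) → reset → x⁺ = (2.3155, -0.6962), jump to mode 3
Mode 3: flow for 0.6852 to horizon, guard not reached → x = (1.6101, -0.3975)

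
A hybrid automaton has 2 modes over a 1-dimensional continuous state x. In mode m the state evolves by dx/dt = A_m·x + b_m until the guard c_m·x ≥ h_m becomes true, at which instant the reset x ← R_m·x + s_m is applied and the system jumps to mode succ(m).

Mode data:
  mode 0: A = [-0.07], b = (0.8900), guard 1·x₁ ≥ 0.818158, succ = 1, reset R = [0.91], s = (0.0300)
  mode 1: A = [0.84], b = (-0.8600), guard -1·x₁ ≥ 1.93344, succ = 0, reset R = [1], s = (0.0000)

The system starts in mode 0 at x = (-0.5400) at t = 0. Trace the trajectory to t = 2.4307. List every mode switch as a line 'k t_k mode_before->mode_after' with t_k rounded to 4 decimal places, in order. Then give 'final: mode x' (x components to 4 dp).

Mode 0: guard c·x = 0.8182 hit at Δt = 1.5444 (t = 1.5444), x⁻ = (0.8182) → reset → x⁺ = (0.7745), jump to mode 1
Mode 1: flow for 0.8863 to horizon, guard not reached → x = (0.4990)

1 1.5444 0->1
final: 1 0.4990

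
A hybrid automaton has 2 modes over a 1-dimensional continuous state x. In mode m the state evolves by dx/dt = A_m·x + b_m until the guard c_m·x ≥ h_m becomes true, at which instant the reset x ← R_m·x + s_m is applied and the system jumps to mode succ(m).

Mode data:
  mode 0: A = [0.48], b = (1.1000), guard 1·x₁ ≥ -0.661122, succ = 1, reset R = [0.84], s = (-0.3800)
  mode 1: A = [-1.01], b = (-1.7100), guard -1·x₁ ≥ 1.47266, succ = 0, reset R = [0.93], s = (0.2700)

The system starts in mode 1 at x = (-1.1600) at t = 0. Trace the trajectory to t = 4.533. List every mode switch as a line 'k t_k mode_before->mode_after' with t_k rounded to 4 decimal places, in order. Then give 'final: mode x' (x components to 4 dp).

1 0.8744 1->0
2 1.5269 0->1
3 2.7495 1->0
4 3.4020 0->1
final: 1 -1.4513

Mode 1: guard c·x = 1.4727 hit at Δt = 0.8744 (t = 0.8744), x⁻ = (-1.4727) → reset → x⁺ = (-1.0996), jump to mode 0
Mode 0: guard c·x = -0.6611 hit at Δt = 0.6525 (t = 1.5269), x⁻ = (-0.6611) → reset → x⁺ = (-0.9353), jump to mode 1
Mode 1: guard c·x = 1.4727 hit at Δt = 1.2226 (t = 2.7495), x⁻ = (-1.4727) → reset → x⁺ = (-1.0996), jump to mode 0
Mode 0: guard c·x = -0.6611 hit at Δt = 0.6525 (t = 3.4020), x⁻ = (-0.6611) → reset → x⁺ = (-0.9353), jump to mode 1
Mode 1: flow for 1.1310 to horizon, guard not reached → x = (-1.4513)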